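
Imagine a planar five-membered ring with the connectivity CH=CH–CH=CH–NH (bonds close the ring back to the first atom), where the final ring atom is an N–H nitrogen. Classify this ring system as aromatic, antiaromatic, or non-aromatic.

Check conjugation: each doubly-bonded ring atom is sp² with one p-orbital electron; the pyrrole-type nitrogen donates its lone pair from the p orbital — every position has a p orbital, so the cyclic π system is continuous.
Adding the contributions, 2 × 2 = 4 from the double-bond units + 2 from the NH atom = 6.
With 6 π electrons (n = 1), the Hückel 4n+2 condition holds.
This is pyrrole.

Aromatic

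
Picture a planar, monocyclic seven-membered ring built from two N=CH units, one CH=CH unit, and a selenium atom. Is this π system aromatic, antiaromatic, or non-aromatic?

Antiaromatic

Every ring atom contributes a p orbital perpendicular to the ring (each doubly-bonded ring atom is sp² with one p-orbital electron; each sp² =N– keeps its lone pair in-plane and puts one electron into the π system; the selenium donates one lone pair from its p orbital), so the π system is cyclic and fully conjugated.
Adding the contributions, 3 × 2 = 6 from the double-bond units + 2 from the Se atom = 8.
8 = 4(2); a planar, fully conjugated 4n system is antiaromatic.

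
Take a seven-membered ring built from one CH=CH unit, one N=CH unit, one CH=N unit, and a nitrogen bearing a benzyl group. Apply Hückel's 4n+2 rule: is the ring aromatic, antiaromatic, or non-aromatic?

Antiaromatic

Check conjugation: each doubly-bonded ring atom is sp² with one p-orbital electron; the doubly-bonded nitrogens are pyridine-type — their lone pairs lie in the ring plane, leaving one electron in the p orbital; the pyrrole-type nitrogen donates its lone pair from the p orbital — every position has a p orbital, so the cyclic π system is continuous.
Adding the contributions, 3 × 2 = 6 from the double-bond units + 2 from the N(benzyl) atom = 8.
8 = 4(2); a planar, fully conjugated 4n system is antiaromatic.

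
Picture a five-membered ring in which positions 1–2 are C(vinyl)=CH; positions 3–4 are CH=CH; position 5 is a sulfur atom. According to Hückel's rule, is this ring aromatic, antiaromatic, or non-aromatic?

Aromatic

All ring atoms are sp² and supply a p orbital to the ring (the double-bond atoms are sp², each contributing one p electron; the sulfur donates one lone pair from its p orbital); the conjugation is uninterrupted.
Adding the contributions, 2 × 2 = 4 from the double-bond units + 2 from the S atom = 6.
That gives a 4n+2 count (6, n = 1).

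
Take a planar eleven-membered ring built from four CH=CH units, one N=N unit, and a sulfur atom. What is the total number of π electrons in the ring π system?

Every ring atom contributes a p orbital perpendicular to the ring (each doubly-bonded ring atom is sp² with one p-orbital electron; the doubly-bonded nitrogens are pyridine-type — their lone pairs lie in the ring plane, leaving one electron in the p orbital; the sulfur donates one lone pair from its p orbital), so the π system is cyclic and fully conjugated.
Tallying contributions gives 5 × 2 = 10 from the double-bond units + 2 from the S atom = 12.

12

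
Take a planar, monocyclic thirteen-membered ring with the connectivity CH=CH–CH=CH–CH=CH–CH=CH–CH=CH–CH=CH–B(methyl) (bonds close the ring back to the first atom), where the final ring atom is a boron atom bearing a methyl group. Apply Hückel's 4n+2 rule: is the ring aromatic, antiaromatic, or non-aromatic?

Antiaromatic

Every ring atom contributes a p orbital perpendicular to the ring (each doubly-bonded ring atom is sp² with one p-orbital electron; the boron has an empty p orbital), so the π system is cyclic and fully conjugated.
Counting π electrons: 6 × 2 = 12 from the double-bond units + 0 from the B(methyl) atom = 12.
12 is a 4n count (n = 3), so the planar conjugated ring is antiaromatic.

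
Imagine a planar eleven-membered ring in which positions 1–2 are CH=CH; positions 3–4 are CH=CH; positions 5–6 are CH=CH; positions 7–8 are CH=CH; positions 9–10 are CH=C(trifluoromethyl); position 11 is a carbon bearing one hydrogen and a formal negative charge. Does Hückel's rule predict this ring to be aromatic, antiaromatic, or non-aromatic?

All ring atoms are sp² and supply a p orbital to the ring (every atom in a ring double bond is sp² and brings one electron to the p orbital; the carbanion's lone pair occupies the p orbital); the conjugation is uninterrupted.
Counting π electrons: 5 × 2 = 10 from the double-bond units + 2 from the CH(-) atom = 12.
12 = 4(3); a planar, fully conjugated 4n system is antiaromatic.

Antiaromatic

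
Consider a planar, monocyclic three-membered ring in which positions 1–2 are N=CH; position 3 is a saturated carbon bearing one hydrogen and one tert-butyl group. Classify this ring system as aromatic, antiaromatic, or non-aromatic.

The CH(tert-butyl) position has four σ bonds — that saturated carbon is sp³ and has no p orbital in the ring π system — so the cyclic conjugation is interrupted.
Without a continuous loop of overlapping p orbitals the Hückel electron count never comes into play.

Non-aromatic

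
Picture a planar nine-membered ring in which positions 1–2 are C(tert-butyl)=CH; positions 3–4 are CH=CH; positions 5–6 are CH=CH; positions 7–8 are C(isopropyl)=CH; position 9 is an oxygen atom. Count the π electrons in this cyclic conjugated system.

10

Every ring atom contributes a p orbital perpendicular to the ring (the double-bond atoms are sp², each contributing one p electron; the oxygen donates one lone pair from its p orbital), so the π system is cyclic and fully conjugated.
π-electron count: 4 × 2 = 8 from the double-bond units + 2 from the O atom = 10.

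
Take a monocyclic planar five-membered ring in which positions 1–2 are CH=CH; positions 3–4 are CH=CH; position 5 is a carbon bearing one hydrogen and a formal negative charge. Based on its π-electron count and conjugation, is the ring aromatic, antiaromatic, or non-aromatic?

Aromatic

Check conjugation: the double-bond atoms are sp², each contributing one p electron; the carbanion's lone pair occupies the p orbital — every position has a p orbital, so the cyclic π system is continuous.
π-electron count: 2 × 2 = 4 from the double-bond units + 2 from the CH(-) atom = 6.
With 6 π electrons (n = 1), the Hückel 4n+2 condition holds.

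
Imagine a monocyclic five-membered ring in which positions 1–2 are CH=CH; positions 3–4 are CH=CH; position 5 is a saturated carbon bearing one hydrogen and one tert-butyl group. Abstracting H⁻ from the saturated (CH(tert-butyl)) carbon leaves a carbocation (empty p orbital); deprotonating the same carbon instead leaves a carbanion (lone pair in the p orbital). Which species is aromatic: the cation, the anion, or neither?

The anion

Once that carbon is sp², every ring atom has a p orbital and both ions are fully conjugated.
Cation: 2 × 2 + 0 = 4 π electrons → 4(1), antiaromatic.
Anion: 2 × 2 + 2 = 6 π electrons → 4(1)+2, aromatic.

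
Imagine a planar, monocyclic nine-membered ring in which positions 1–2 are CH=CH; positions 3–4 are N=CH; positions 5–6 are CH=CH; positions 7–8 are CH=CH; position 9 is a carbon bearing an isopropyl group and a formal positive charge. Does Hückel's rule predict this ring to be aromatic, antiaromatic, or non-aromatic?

Every ring atom contributes a p orbital perpendicular to the ring (every atom in a ring double bond is sp² and brings one electron to the p orbital; the doubly-bonded nitrogens are pyridine-type — their lone pairs lie in the ring plane, leaving one electron in the p orbital; the carbocation has an empty p orbital), so the π system is cyclic and fully conjugated.
Adding the contributions, 4 × 2 = 8 from the double-bond units + 0 from the C(isopropyl)(+) atom = 8.
8 is a 4n count (n = 2), so the planar conjugated ring is antiaromatic.

Antiaromatic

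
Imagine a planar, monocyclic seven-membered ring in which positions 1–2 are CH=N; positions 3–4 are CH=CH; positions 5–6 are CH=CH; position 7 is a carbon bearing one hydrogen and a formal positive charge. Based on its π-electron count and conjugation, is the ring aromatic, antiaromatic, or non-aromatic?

Check conjugation: each doubly-bonded ring atom is sp² with one p-orbital electron; each sp² =N– keeps its lone pair in-plane and puts one electron into the π system; the carbocation has an empty p orbital — every position has a p orbital, so the cyclic π system is continuous.
π-electron count: 3 × 2 = 6 from the double-bond units + 0 from the CH(+) atom = 6.
With 6 π electrons (n = 1), the Hückel 4n+2 condition holds.

Aromatic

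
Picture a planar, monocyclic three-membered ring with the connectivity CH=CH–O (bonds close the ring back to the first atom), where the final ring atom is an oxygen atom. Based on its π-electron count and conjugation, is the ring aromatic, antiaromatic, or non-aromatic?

Check conjugation: the double-bond atoms are sp², each contributing one p electron; the oxygen donates one lone pair from its p orbital — every position has a p orbital, so the cyclic π system is continuous.
Tallying contributions gives 1 × 2 = 2 from the double-bond unit + 2 from the O atom = 4.
With 4 = 4·1 π electrons, Hückel's rule classifies the planar ring as antiaromatic.
This is oxirene.

Antiaromatic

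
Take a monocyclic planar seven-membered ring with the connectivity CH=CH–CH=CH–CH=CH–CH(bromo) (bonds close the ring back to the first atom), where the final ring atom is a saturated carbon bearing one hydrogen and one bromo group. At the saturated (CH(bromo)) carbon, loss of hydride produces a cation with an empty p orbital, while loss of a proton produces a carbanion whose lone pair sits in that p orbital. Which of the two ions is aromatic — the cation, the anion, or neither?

In either ion the ring is fully conjugated: every atom, including the new sp² carbon, supplies a p orbital.
Cation: 3 × 2 + 0 = 6 π electrons → 4(1)+2, aromatic.
Anion: 3 × 2 + 2 = 8 π electrons → 4(2), antiaromatic.

The cation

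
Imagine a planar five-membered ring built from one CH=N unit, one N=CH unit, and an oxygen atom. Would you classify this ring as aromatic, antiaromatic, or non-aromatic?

Aromatic

Every ring atom contributes a p orbital perpendicular to the ring (each doubly-bonded ring atom is sp² with one p-orbital electron; each sp² =N– keeps its lone pair in-plane and puts one electron into the π system; the oxygen donates one lone pair from its p orbital), so the π system is cyclic and fully conjugated.
Adding the contributions, 2 × 2 = 4 from the double-bond units + 2 from the O atom = 6.
With 6 π electrons (n = 1), the Hückel 4n+2 condition holds.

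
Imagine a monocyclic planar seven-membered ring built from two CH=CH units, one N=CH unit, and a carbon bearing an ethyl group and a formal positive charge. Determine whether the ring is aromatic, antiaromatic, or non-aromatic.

Check conjugation: every atom in a ring double bond is sp² and brings one electron to the p orbital; each sp² =N– keeps its lone pair in-plane and puts one electron into the π system; the carbocation has an empty p orbital — every position has a p orbital, so the cyclic π system is continuous.
Tallying contributions gives 3 × 2 = 6 from the double-bond units + 0 from the C(ethyl)(+) atom = 6.
That gives a 4n+2 count (6, n = 1).

Aromatic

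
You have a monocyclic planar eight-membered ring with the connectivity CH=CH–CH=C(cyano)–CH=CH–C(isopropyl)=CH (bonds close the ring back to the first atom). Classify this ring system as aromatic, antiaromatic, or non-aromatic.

Every ring atom contributes a p orbital perpendicular to the ring (the double-bond atoms are sp², each contributing one p electron), so the π system is cyclic and fully conjugated.
Adding the contributions, 4 × 2 = 8 from the 4 double-bond units.
8 = 4(2); a planar, fully conjugated 4n system is antiaromatic.

Antiaromatic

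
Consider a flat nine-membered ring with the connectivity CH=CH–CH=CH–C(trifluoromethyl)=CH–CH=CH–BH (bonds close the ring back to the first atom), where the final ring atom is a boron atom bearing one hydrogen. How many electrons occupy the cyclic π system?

8

All ring atoms are sp² and supply a p orbital to the ring (each doubly-bonded ring atom is sp² with one p-orbital electron; the boron has an empty p orbital); the conjugation is uninterrupted.
Adding the contributions, 4 × 2 = 8 from the double-bond units + 0 from the BH atom = 8.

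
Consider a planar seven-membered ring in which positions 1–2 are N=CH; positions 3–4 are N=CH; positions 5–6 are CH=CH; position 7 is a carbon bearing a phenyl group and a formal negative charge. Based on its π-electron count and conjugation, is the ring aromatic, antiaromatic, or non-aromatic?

The p orbitals form a continuous loop: every atom in a ring double bond is sp² and brings one electron to the p orbital; each =N– nitrogen is pyridine-type (lone pair in the sp² plane, one electron in the p orbital); the carbanion's lone pair occupies the p orbital. The ring is fully conjugated.
Adding the contributions, 3 × 2 = 6 from the double-bond units + 2 from the C(phenyl)(-) atom = 8.
8 = 4(2); a planar, fully conjugated 4n system is antiaromatic.

Antiaromatic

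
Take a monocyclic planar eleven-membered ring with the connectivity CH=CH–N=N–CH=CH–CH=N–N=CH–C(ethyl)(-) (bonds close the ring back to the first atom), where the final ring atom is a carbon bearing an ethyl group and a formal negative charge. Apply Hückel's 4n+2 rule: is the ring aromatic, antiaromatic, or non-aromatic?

All ring atoms are sp² and supply a p orbital to the ring (the double-bond atoms are sp², each contributing one p electron; each sp² =N– keeps its lone pair in-plane and puts one electron into the π system; the carbanion's lone pair occupies the p orbital); the conjugation is uninterrupted.
Tallying contributions gives 5 × 2 = 10 from the double-bond units + 2 from the C(ethyl)(-) atom = 12.
12 = 4(3); a planar, fully conjugated 4n system is antiaromatic.

Antiaromatic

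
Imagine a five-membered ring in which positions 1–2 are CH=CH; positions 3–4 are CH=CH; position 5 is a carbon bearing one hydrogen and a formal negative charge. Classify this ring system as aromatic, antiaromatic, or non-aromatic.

Aromatic

All ring atoms are sp² and supply a p orbital to the ring (the double-bond atoms are sp², each contributing one p electron; the carbanion's lone pair occupies the p orbital); the conjugation is uninterrupted.
Tallying contributions gives 2 × 2 = 4 from the double-bond units + 2 from the CH(-) atom = 6.
That gives a 4n+2 count (6, n = 1).
(The species described is the cyclopentadienyl anion.)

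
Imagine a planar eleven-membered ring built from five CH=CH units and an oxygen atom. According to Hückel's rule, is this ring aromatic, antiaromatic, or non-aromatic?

All ring atoms are sp² and supply a p orbital to the ring (the double-bond atoms are sp², each contributing one p electron; the oxygen donates one lone pair from its p orbital); the conjugation is uninterrupted.
Adding the contributions, 5 × 2 = 10 from the double-bond units + 2 from the O atom = 12.
12 = 4(3); a planar, fully conjugated 4n system is antiaromatic.

Antiaromatic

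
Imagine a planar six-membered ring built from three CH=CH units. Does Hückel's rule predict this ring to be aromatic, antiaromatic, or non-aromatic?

Aromatic

All ring atoms are sp² and supply a p orbital to the ring (each doubly-bonded ring atom is sp² with one p-orbital electron); the conjugation is uninterrupted.
Counting π electrons: 3 × 2 = 6 from the 3 double-bond units.
That gives a 4n+2 count (6, n = 1).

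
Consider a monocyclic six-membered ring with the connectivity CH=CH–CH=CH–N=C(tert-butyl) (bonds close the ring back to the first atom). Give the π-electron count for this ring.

Check conjugation: every atom in a ring double bond is sp² and brings one electron to the p orbital; each sp² =N– keeps its lone pair in-plane and puts one electron into the π system — every position has a p orbital, so the cyclic π system is continuous.
Tallying contributions gives 3 × 2 = 6 from the 3 double-bond units.

6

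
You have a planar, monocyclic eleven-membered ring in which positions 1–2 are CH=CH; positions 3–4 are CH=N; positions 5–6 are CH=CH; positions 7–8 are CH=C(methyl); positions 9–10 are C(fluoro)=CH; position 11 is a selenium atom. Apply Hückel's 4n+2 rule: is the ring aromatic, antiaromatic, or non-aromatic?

Antiaromatic

Check conjugation: each doubly-bonded ring atom is sp² with one p-orbital electron; each sp² =N– keeps its lone pair in-plane and puts one electron into the π system; the selenium donates one lone pair from its p orbital — every position has a p orbital, so the cyclic π system is continuous.
Adding the contributions, 5 × 2 = 10 from the double-bond units + 2 from the Se atom = 12.
A 4n π count (12, n = 3) in a planar conjugated ring means antiaromatic.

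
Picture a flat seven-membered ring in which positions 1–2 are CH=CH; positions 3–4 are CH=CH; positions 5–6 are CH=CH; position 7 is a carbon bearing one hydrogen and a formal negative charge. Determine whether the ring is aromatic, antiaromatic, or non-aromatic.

Antiaromatic

Check conjugation: each doubly-bonded ring atom is sp² with one p-orbital electron; the carbanion's lone pair occupies the p orbital — every position has a p orbital, so the cyclic π system is continuous.
π-electron count: 3 × 2 = 6 from the double-bond units + 2 from the CH(-) atom = 8.
8 = 4(2); a planar, fully conjugated 4n system is antiaromatic.
(This ring is the cycloheptatrienyl anion.)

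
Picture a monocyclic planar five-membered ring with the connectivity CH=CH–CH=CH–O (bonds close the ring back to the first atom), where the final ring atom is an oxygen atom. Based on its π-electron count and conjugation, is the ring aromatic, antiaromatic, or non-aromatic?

Aromatic

Check conjugation: the double-bond atoms are sp², each contributing one p electron; the oxygen donates one lone pair from its p orbital — every position has a p orbital, so the cyclic π system is continuous.
Adding the contributions, 2 × 2 = 4 from the double-bond units + 2 from the O atom = 6.
6 = 4(1) + 2, which satisfies Hückel's 4n+2 rule.
(The species described is furan.)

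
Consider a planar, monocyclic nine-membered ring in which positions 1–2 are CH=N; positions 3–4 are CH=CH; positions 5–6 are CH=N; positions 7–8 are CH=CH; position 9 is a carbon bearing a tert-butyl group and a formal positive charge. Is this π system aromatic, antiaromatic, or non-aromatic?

The p orbitals form a continuous loop: every atom in a ring double bond is sp² and brings one electron to the p orbital; each sp² =N– keeps its lone pair in-plane and puts one electron into the π system; the carbocation has an empty p orbital. The ring is fully conjugated.
π-electron count: 4 × 2 = 8 from the double-bond units + 0 from the C(tert-butyl)(+) atom = 8.
A 4n π count (8, n = 2) in a planar conjugated ring means antiaromatic.

Antiaromatic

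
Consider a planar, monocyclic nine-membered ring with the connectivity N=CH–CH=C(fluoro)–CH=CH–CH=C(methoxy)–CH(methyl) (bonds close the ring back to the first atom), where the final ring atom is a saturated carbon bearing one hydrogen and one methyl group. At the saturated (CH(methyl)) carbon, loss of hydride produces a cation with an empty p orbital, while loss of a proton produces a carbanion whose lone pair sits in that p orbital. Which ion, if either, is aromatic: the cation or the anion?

The anion

In either ion the ring is fully conjugated: every atom, including the new sp² carbon, supplies a p orbital.
Cation: 4 × 2 + 0 = 8 π electrons → 4(2), antiaromatic.
Anion: 4 × 2 + 2 = 10 π electrons → 4(2)+2, aromatic.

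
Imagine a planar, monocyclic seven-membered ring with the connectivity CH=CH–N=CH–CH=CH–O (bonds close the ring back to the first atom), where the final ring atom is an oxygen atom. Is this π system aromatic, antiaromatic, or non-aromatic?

Antiaromatic

The p orbitals form a continuous loop: each doubly-bonded ring atom is sp² with one p-orbital electron; each sp² =N– keeps its lone pair in-plane and puts one electron into the π system; the oxygen donates one lone pair from its p orbital. The ring is fully conjugated.
Tallying contributions gives 3 × 2 = 6 from the double-bond units + 2 from the O atom = 8.
A 4n π count (8, n = 2) in a planar conjugated ring means antiaromatic.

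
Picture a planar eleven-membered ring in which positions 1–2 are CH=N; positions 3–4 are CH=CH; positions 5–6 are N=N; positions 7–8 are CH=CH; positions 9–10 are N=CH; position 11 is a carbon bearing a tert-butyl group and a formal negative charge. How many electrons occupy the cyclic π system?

Check conjugation: every atom in a ring double bond is sp² and brings one electron to the p orbital; each sp² =N– keeps its lone pair in-plane and puts one electron into the π system; the carbanion's lone pair occupies the p orbital — every position has a p orbital, so the cyclic π system is continuous.
Adding the contributions, 5 × 2 = 10 from the double-bond units + 2 from the C(tert-butyl)(-) atom = 12.

12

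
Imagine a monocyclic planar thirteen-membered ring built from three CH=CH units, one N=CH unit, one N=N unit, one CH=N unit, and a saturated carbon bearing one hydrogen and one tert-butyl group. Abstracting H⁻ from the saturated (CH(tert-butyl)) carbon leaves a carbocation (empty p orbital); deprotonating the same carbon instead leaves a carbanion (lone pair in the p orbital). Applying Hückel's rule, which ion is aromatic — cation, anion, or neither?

The anion

Both ions have a continuous loop of p orbitals — each ring atom is sp².
Cation: 6 × 2 + 0 = 12 π electrons → 4(3), antiaromatic.
Anion: 6 × 2 + 2 = 14 π electrons → 4(3)+2, aromatic.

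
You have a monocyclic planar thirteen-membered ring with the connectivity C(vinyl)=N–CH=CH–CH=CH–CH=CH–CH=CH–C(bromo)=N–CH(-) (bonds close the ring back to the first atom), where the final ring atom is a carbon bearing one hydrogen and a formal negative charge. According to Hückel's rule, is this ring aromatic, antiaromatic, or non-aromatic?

Aromatic

All ring atoms are sp² and supply a p orbital to the ring (every atom in a ring double bond is sp² and brings one electron to the p orbital; the doubly-bonded nitrogens are pyridine-type — their lone pairs lie in the ring plane, leaving one electron in the p orbital; the carbanion's lone pair occupies the p orbital); the conjugation is uninterrupted.
Tallying contributions gives 6 × 2 = 12 from the double-bond units + 2 from the CH(-) atom = 14.
With 14 π electrons (n = 3), the Hückel 4n+2 condition holds.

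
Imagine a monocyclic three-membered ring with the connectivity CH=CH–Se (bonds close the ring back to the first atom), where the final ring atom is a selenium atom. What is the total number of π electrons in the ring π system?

The p orbitals form a continuous loop: the double-bond atoms are sp², each contributing one p electron; the selenium donates one lone pair from its p orbital. The ring is fully conjugated.
π-electron count: 1 × 2 = 2 from the double-bond unit + 2 from the Se atom = 4.

4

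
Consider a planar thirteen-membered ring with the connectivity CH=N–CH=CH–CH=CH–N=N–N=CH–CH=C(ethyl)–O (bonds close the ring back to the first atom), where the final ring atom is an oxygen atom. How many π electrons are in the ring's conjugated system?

All ring atoms are sp² and supply a p orbital to the ring (each doubly-bonded ring atom is sp² with one p-orbital electron; the doubly-bonded nitrogens are pyridine-type — their lone pairs lie in the ring plane, leaving one electron in the p orbital; the oxygen donates one lone pair from its p orbital); the conjugation is uninterrupted.
Counting π electrons: 6 × 2 = 12 from the double-bond units + 2 from the O atom = 14.

14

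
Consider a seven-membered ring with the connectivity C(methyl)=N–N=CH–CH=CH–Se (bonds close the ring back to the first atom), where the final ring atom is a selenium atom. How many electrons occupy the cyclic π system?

8

The p orbitals form a continuous loop: every atom in a ring double bond is sp² and brings one electron to the p orbital; the doubly-bonded nitrogens are pyridine-type — their lone pairs lie in the ring plane, leaving one electron in the p orbital; the selenium donates one lone pair from its p orbital. The ring is fully conjugated.
π-electron count: 3 × 2 = 6 from the double-bond units + 2 from the Se atom = 8.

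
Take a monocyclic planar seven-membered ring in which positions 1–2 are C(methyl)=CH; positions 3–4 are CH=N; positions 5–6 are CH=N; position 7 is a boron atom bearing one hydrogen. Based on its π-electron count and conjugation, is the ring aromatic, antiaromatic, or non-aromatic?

All ring atoms are sp² and supply a p orbital to the ring (the double-bond atoms are sp², each contributing one p electron; each sp² =N– keeps its lone pair in-plane and puts one electron into the π system; the boron has an empty p orbital); the conjugation is uninterrupted.
π-electron count: 3 × 2 = 6 from the double-bond units + 0 from the BH atom = 6.
6 = 4(1) + 2, which satisfies Hückel's 4n+2 rule.

Aromatic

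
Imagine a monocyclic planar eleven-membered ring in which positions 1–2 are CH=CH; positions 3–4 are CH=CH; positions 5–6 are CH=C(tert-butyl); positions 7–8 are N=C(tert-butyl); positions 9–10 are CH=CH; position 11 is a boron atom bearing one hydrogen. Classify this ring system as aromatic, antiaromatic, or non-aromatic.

The p orbitals form a continuous loop: each doubly-bonded ring atom is sp² with one p-orbital electron; each sp² =N– keeps its lone pair in-plane and puts one electron into the π system; the boron has an empty p orbital. The ring is fully conjugated.
Adding the contributions, 5 × 2 = 10 from the double-bond units + 0 from the BH atom = 10.
With 10 π electrons (n = 2), the Hückel 4n+2 condition holds.

Aromatic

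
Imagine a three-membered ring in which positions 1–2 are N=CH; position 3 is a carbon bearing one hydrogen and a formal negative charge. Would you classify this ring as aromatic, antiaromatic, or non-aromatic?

Antiaromatic

The p orbitals form a continuous loop: each doubly-bonded ring atom is sp² with one p-orbital electron; the doubly-bonded nitrogens are pyridine-type — their lone pairs lie in the ring plane, leaving one electron in the p orbital; the carbanion's lone pair occupies the p orbital. The ring is fully conjugated.
π-electron count: 1 × 2 = 2 from the double-bond unit + 2 from the CH(-) atom = 4.
4 is a 4n count (n = 1), so the planar conjugated ring is antiaromatic.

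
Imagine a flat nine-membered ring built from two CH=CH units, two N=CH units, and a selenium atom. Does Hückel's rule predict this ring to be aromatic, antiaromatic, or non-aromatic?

Aromatic

The p orbitals form a continuous loop: every atom in a ring double bond is sp² and brings one electron to the p orbital; each =N– nitrogen is pyridine-type (lone pair in the sp² plane, one electron in the p orbital); the selenium donates one lone pair from its p orbital. The ring is fully conjugated.
Adding the contributions, 4 × 2 = 8 from the double-bond units + 2 from the Se atom = 10.
With 10 π electrons (n = 2), the Hückel 4n+2 condition holds.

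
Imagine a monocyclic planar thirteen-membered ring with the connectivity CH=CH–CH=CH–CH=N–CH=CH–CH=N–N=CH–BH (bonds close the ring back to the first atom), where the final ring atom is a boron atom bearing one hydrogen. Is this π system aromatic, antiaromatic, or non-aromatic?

Every ring atom contributes a p orbital perpendicular to the ring (the double-bond atoms are sp², each contributing one p electron; each sp² =N– keeps its lone pair in-plane and puts one electron into the π system; the boron has an empty p orbital), so the π system is cyclic and fully conjugated.
Adding the contributions, 6 × 2 = 12 from the double-bond units + 0 from the BH atom = 12.
12 = 4(3); a planar, fully conjugated 4n system is antiaromatic.

Antiaromatic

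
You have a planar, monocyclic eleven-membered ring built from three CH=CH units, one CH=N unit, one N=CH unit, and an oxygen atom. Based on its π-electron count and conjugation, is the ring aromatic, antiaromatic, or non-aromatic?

Check conjugation: the double-bond atoms are sp², each contributing one p electron; the doubly-bonded nitrogens are pyridine-type — their lone pairs lie in the ring plane, leaving one electron in the p orbital; the oxygen donates one lone pair from its p orbital — every position has a p orbital, so the cyclic π system is continuous.
Tallying contributions gives 5 × 2 = 10 from the double-bond units + 2 from the O atom = 12.
A 4n π count (12, n = 3) in a planar conjugated ring means antiaromatic.

Antiaromatic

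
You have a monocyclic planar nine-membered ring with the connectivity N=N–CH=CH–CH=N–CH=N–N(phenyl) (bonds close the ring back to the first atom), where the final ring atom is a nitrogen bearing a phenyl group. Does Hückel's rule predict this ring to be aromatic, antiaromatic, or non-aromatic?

The p orbitals form a continuous loop: each doubly-bonded ring atom is sp² with one p-orbital electron; each =N– nitrogen is pyridine-type (lone pair in the sp² plane, one electron in the p orbital); the pyrrole-type nitrogen donates its lone pair from the p orbital. The ring is fully conjugated.
Counting π electrons: 4 × 2 = 8 from the double-bond units + 2 from the N(phenyl) atom = 10.
With 10 π electrons (n = 2), the Hückel 4n+2 condition holds.

Aromatic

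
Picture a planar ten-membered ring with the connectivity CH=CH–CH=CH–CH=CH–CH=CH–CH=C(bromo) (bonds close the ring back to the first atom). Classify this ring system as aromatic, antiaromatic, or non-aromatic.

Aromatic

The p orbitals form a continuous loop: every atom in a ring double bond is sp² and brings one electron to the p orbital. The ring is fully conjugated.
Tallying contributions gives 5 × 2 = 10 from the 5 double-bond units.
10 = 4(2) + 2, which satisfies Hückel's 4n+2 rule.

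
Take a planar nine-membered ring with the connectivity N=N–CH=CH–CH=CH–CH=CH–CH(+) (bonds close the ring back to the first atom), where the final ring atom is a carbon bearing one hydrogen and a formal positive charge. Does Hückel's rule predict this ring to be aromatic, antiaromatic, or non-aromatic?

The p orbitals form a continuous loop: every atom in a ring double bond is sp² and brings one electron to the p orbital; the doubly-bonded nitrogens are pyridine-type — their lone pairs lie in the ring plane, leaving one electron in the p orbital; the carbocation has an empty p orbital. The ring is fully conjugated.
Counting π electrons: 4 × 2 = 8 from the double-bond units + 0 from the CH(+) atom = 8.
8 = 4(2); a planar, fully conjugated 4n system is antiaromatic.

Antiaromatic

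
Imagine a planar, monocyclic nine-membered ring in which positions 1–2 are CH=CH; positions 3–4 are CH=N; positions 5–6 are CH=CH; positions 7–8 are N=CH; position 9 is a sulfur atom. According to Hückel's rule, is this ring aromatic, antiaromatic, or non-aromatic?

All ring atoms are sp² and supply a p orbital to the ring (every atom in a ring double bond is sp² and brings one electron to the p orbital; the doubly-bonded nitrogens are pyridine-type — their lone pairs lie in the ring plane, leaving one electron in the p orbital; the sulfur donates one lone pair from its p orbital); the conjugation is uninterrupted.
Tallying contributions gives 4 × 2 = 8 from the double-bond units + 2 from the S atom = 10.
With 10 π electrons (n = 2), the Hückel 4n+2 condition holds.

Aromatic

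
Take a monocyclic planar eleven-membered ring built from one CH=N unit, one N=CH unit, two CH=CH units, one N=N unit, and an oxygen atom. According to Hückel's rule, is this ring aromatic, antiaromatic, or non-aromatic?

All ring atoms are sp² and supply a p orbital to the ring (the double-bond atoms are sp², each contributing one p electron; each =N– nitrogen is pyridine-type (lone pair in the sp² plane, one electron in the p orbital); the oxygen donates one lone pair from its p orbital); the conjugation is uninterrupted.
Adding the contributions, 5 × 2 = 10 from the double-bond units + 2 from the O atom = 12.
With 12 = 4·3 π electrons, Hückel's rule classifies the planar ring as antiaromatic.

Antiaromatic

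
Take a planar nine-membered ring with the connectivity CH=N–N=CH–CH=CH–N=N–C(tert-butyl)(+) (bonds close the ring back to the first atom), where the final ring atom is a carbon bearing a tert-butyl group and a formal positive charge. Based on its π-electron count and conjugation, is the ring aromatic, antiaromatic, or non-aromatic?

All ring atoms are sp² and supply a p orbital to the ring (the double-bond atoms are sp², each contributing one p electron; the doubly-bonded nitrogens are pyridine-type — their lone pairs lie in the ring plane, leaving one electron in the p orbital; the carbocation has an empty p orbital); the conjugation is uninterrupted.
Adding the contributions, 4 × 2 = 8 from the double-bond units + 0 from the C(tert-butyl)(+) atom = 8.
8 = 4(2); a planar, fully conjugated 4n system is antiaromatic.

Antiaromatic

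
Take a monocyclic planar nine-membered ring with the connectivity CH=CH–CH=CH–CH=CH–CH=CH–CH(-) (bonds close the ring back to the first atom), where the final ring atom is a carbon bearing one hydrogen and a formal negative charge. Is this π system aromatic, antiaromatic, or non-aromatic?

The p orbitals form a continuous loop: each doubly-bonded ring atom is sp² with one p-orbital electron; the carbanion's lone pair occupies the p orbital. The ring is fully conjugated.
Tallying contributions gives 4 × 2 = 8 from the double-bond units + 2 from the CH(-) atom = 10.
Since 10 = 4·2 + 2, the ring meets the 4n+2 criterion.

Aromatic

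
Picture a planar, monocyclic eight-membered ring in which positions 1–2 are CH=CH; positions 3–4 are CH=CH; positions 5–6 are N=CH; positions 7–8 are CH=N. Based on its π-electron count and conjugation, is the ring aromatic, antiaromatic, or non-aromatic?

All ring atoms are sp² and supply a p orbital to the ring (the double-bond atoms are sp², each contributing one p electron; the doubly-bonded nitrogens are pyridine-type — their lone pairs lie in the ring plane, leaving one electron in the p orbital); the conjugation is uninterrupted.
Adding the contributions, 4 × 2 = 8 from the 4 double-bond units.
A 4n π count (8, n = 2) in a planar conjugated ring means antiaromatic.

Antiaromatic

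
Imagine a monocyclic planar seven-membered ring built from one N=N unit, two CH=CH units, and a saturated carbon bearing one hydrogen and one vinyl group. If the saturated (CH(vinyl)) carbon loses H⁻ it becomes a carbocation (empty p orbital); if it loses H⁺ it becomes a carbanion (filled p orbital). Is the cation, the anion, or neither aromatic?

The cation

In both ions every ring atom is sp² and contributes a p orbital, so both rings are fully conjugated.
Cation: 3 × 2 + 0 = 6 π electrons → 4(1)+2, aromatic.
Anion: 3 × 2 + 2 = 8 π electrons → 4(2), antiaromatic.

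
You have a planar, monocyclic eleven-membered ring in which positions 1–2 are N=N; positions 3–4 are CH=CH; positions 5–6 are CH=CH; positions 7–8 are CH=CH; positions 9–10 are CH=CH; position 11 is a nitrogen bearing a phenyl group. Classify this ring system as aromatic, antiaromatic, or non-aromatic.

Antiaromatic

Every ring atom contributes a p orbital perpendicular to the ring (the double-bond atoms are sp², each contributing one p electron; each sp² =N– keeps its lone pair in-plane and puts one electron into the π system; the pyrrole-type nitrogen donates its lone pair from the p orbital), so the π system is cyclic and fully conjugated.
Tallying contributions gives 5 × 2 = 10 from the double-bond units + 2 from the N(phenyl) atom = 12.
12 = 4(3); a planar, fully conjugated 4n system is antiaromatic.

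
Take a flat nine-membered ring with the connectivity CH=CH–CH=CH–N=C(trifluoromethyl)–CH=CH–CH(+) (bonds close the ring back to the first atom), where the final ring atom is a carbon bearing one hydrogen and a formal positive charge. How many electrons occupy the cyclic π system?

Check conjugation: each doubly-bonded ring atom is sp² with one p-orbital electron; each sp² =N– keeps its lone pair in-plane and puts one electron into the π system; the carbocation has an empty p orbital — every position has a p orbital, so the cyclic π system is continuous.
Tallying contributions gives 4 × 2 = 8 from the double-bond units + 0 from the CH(+) atom = 8.

8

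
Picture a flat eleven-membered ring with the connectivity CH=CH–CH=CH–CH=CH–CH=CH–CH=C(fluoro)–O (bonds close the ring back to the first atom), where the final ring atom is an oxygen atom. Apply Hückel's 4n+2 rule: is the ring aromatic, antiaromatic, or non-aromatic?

Antiaromatic

The p orbitals form a continuous loop: the double-bond atoms are sp², each contributing one p electron; the oxygen donates one lone pair from its p orbital. The ring is fully conjugated.
Tallying contributions gives 5 × 2 = 10 from the double-bond units + 2 from the O atom = 12.
With 12 = 4·3 π electrons, Hückel's rule classifies the planar ring as antiaromatic.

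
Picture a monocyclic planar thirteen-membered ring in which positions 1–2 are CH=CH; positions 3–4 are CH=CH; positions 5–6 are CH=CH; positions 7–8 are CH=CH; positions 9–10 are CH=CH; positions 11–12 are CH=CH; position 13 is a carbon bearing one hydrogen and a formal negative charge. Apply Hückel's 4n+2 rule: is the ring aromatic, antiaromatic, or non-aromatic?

The p orbitals form a continuous loop: every atom in a ring double bond is sp² and brings one electron to the p orbital; the carbanion's lone pair occupies the p orbital. The ring is fully conjugated.
Adding the contributions, 6 × 2 = 12 from the double-bond units + 2 from the CH(-) atom = 14.
With 14 π electrons (n = 3), the Hückel 4n+2 condition holds.

Aromatic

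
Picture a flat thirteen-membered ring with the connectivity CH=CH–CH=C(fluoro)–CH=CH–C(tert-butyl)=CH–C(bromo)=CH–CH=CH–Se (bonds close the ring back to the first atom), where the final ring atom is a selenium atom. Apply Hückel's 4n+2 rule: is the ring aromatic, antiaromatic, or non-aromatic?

Every ring atom contributes a p orbital perpendicular to the ring (the double-bond atoms are sp², each contributing one p electron; the selenium donates one lone pair from its p orbital), so the π system is cyclic and fully conjugated.
Counting π electrons: 6 × 2 = 12 from the double-bond units + 2 from the Se atom = 14.
With 14 π electrons (n = 3), the Hückel 4n+2 condition holds.

Aromatic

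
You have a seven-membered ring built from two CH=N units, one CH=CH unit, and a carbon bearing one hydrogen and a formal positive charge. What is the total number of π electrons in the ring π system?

6

Every ring atom contributes a p orbital perpendicular to the ring (each doubly-bonded ring atom is sp² with one p-orbital electron; each =N– nitrogen is pyridine-type (lone pair in the sp² plane, one electron in the p orbital); the carbocation has an empty p orbital), so the π system is cyclic and fully conjugated.
π-electron count: 3 × 2 = 6 from the double-bond units + 0 from the CH(+) atom = 6.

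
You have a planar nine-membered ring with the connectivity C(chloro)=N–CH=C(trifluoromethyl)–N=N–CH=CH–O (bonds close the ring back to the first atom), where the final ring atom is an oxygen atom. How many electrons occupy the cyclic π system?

All ring atoms are sp² and supply a p orbital to the ring (the double-bond atoms are sp², each contributing one p electron; the doubly-bonded nitrogens are pyridine-type — their lone pairs lie in the ring plane, leaving one electron in the p orbital; the oxygen donates one lone pair from its p orbital); the conjugation is uninterrupted.
Tallying contributions gives 4 × 2 = 8 from the double-bond units + 2 from the O atom = 10.

10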